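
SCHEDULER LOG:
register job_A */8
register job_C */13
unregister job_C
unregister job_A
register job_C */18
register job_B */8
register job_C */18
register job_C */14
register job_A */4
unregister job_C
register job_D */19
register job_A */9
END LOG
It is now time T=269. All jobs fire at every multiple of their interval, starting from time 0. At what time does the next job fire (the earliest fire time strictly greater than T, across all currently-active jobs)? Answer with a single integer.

Op 1: register job_A */8 -> active={job_A:*/8}
Op 2: register job_C */13 -> active={job_A:*/8, job_C:*/13}
Op 3: unregister job_C -> active={job_A:*/8}
Op 4: unregister job_A -> active={}
Op 5: register job_C */18 -> active={job_C:*/18}
Op 6: register job_B */8 -> active={job_B:*/8, job_C:*/18}
Op 7: register job_C */18 -> active={job_B:*/8, job_C:*/18}
Op 8: register job_C */14 -> active={job_B:*/8, job_C:*/14}
Op 9: register job_A */4 -> active={job_A:*/4, job_B:*/8, job_C:*/14}
Op 10: unregister job_C -> active={job_A:*/4, job_B:*/8}
Op 11: register job_D */19 -> active={job_A:*/4, job_B:*/8, job_D:*/19}
Op 12: register job_A */9 -> active={job_A:*/9, job_B:*/8, job_D:*/19}
  job_A: interval 9, next fire after T=269 is 270
  job_B: interval 8, next fire after T=269 is 272
  job_D: interval 19, next fire after T=269 is 285
Earliest fire time = 270 (job job_A)

Answer: 270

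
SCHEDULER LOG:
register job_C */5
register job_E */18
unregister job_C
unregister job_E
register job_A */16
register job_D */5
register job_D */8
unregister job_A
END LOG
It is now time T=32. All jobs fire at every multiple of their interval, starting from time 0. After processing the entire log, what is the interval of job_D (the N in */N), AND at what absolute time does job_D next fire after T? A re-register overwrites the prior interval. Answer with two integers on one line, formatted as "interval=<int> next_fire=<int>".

Answer: interval=8 next_fire=40

Derivation:
Op 1: register job_C */5 -> active={job_C:*/5}
Op 2: register job_E */18 -> active={job_C:*/5, job_E:*/18}
Op 3: unregister job_C -> active={job_E:*/18}
Op 4: unregister job_E -> active={}
Op 5: register job_A */16 -> active={job_A:*/16}
Op 6: register job_D */5 -> active={job_A:*/16, job_D:*/5}
Op 7: register job_D */8 -> active={job_A:*/16, job_D:*/8}
Op 8: unregister job_A -> active={job_D:*/8}
Final interval of job_D = 8
Next fire of job_D after T=32: (32//8+1)*8 = 40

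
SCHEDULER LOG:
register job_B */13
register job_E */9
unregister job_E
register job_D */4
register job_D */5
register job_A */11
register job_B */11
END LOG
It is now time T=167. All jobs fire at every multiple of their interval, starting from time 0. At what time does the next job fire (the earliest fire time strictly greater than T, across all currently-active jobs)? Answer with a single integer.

Answer: 170

Derivation:
Op 1: register job_B */13 -> active={job_B:*/13}
Op 2: register job_E */9 -> active={job_B:*/13, job_E:*/9}
Op 3: unregister job_E -> active={job_B:*/13}
Op 4: register job_D */4 -> active={job_B:*/13, job_D:*/4}
Op 5: register job_D */5 -> active={job_B:*/13, job_D:*/5}
Op 6: register job_A */11 -> active={job_A:*/11, job_B:*/13, job_D:*/5}
Op 7: register job_B */11 -> active={job_A:*/11, job_B:*/11, job_D:*/5}
  job_A: interval 11, next fire after T=167 is 176
  job_B: interval 11, next fire after T=167 is 176
  job_D: interval 5, next fire after T=167 is 170
Earliest fire time = 170 (job job_D)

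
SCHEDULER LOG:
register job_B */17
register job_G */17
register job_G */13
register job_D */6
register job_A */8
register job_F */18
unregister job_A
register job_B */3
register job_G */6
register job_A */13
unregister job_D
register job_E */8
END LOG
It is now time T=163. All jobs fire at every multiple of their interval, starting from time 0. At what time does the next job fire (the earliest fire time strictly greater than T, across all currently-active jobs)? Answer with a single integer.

Answer: 165

Derivation:
Op 1: register job_B */17 -> active={job_B:*/17}
Op 2: register job_G */17 -> active={job_B:*/17, job_G:*/17}
Op 3: register job_G */13 -> active={job_B:*/17, job_G:*/13}
Op 4: register job_D */6 -> active={job_B:*/17, job_D:*/6, job_G:*/13}
Op 5: register job_A */8 -> active={job_A:*/8, job_B:*/17, job_D:*/6, job_G:*/13}
Op 6: register job_F */18 -> active={job_A:*/8, job_B:*/17, job_D:*/6, job_F:*/18, job_G:*/13}
Op 7: unregister job_A -> active={job_B:*/17, job_D:*/6, job_F:*/18, job_G:*/13}
Op 8: register job_B */3 -> active={job_B:*/3, job_D:*/6, job_F:*/18, job_G:*/13}
Op 9: register job_G */6 -> active={job_B:*/3, job_D:*/6, job_F:*/18, job_G:*/6}
Op 10: register job_A */13 -> active={job_A:*/13, job_B:*/3, job_D:*/6, job_F:*/18, job_G:*/6}
Op 11: unregister job_D -> active={job_A:*/13, job_B:*/3, job_F:*/18, job_G:*/6}
Op 12: register job_E */8 -> active={job_A:*/13, job_B:*/3, job_E:*/8, job_F:*/18, job_G:*/6}
  job_A: interval 13, next fire after T=163 is 169
  job_B: interval 3, next fire after T=163 is 165
  job_E: interval 8, next fire after T=163 is 168
  job_F: interval 18, next fire after T=163 is 180
  job_G: interval 6, next fire after T=163 is 168
Earliest fire time = 165 (job job_B)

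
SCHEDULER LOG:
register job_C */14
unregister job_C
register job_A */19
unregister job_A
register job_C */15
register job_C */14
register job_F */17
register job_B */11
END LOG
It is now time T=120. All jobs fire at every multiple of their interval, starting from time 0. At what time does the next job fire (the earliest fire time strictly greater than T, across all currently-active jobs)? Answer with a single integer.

Op 1: register job_C */14 -> active={job_C:*/14}
Op 2: unregister job_C -> active={}
Op 3: register job_A */19 -> active={job_A:*/19}
Op 4: unregister job_A -> active={}
Op 5: register job_C */15 -> active={job_C:*/15}
Op 6: register job_C */14 -> active={job_C:*/14}
Op 7: register job_F */17 -> active={job_C:*/14, job_F:*/17}
Op 8: register job_B */11 -> active={job_B:*/11, job_C:*/14, job_F:*/17}
  job_B: interval 11, next fire after T=120 is 121
  job_C: interval 14, next fire after T=120 is 126
  job_F: interval 17, next fire after T=120 is 136
Earliest fire time = 121 (job job_B)

Answer: 121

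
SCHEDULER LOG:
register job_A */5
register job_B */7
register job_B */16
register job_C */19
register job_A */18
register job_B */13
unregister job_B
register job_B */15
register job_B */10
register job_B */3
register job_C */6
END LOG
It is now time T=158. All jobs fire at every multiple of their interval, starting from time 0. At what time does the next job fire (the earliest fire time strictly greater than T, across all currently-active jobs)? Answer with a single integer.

Answer: 159

Derivation:
Op 1: register job_A */5 -> active={job_A:*/5}
Op 2: register job_B */7 -> active={job_A:*/5, job_B:*/7}
Op 3: register job_B */16 -> active={job_A:*/5, job_B:*/16}
Op 4: register job_C */19 -> active={job_A:*/5, job_B:*/16, job_C:*/19}
Op 5: register job_A */18 -> active={job_A:*/18, job_B:*/16, job_C:*/19}
Op 6: register job_B */13 -> active={job_A:*/18, job_B:*/13, job_C:*/19}
Op 7: unregister job_B -> active={job_A:*/18, job_C:*/19}
Op 8: register job_B */15 -> active={job_A:*/18, job_B:*/15, job_C:*/19}
Op 9: register job_B */10 -> active={job_A:*/18, job_B:*/10, job_C:*/19}
Op 10: register job_B */3 -> active={job_A:*/18, job_B:*/3, job_C:*/19}
Op 11: register job_C */6 -> active={job_A:*/18, job_B:*/3, job_C:*/6}
  job_A: interval 18, next fire after T=158 is 162
  job_B: interval 3, next fire after T=158 is 159
  job_C: interval 6, next fire after T=158 is 162
Earliest fire time = 159 (job job_B)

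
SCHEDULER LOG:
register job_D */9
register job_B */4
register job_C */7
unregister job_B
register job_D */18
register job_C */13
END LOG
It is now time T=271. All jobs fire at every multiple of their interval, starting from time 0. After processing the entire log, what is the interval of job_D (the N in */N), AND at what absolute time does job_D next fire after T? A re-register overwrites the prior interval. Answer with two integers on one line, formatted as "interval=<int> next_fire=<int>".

Answer: interval=18 next_fire=288

Derivation:
Op 1: register job_D */9 -> active={job_D:*/9}
Op 2: register job_B */4 -> active={job_B:*/4, job_D:*/9}
Op 3: register job_C */7 -> active={job_B:*/4, job_C:*/7, job_D:*/9}
Op 4: unregister job_B -> active={job_C:*/7, job_D:*/9}
Op 5: register job_D */18 -> active={job_C:*/7, job_D:*/18}
Op 6: register job_C */13 -> active={job_C:*/13, job_D:*/18}
Final interval of job_D = 18
Next fire of job_D after T=271: (271//18+1)*18 = 288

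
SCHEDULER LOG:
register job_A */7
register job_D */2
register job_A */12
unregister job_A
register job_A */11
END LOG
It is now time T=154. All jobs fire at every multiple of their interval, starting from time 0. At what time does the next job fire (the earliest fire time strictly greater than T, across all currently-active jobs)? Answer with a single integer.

Op 1: register job_A */7 -> active={job_A:*/7}
Op 2: register job_D */2 -> active={job_A:*/7, job_D:*/2}
Op 3: register job_A */12 -> active={job_A:*/12, job_D:*/2}
Op 4: unregister job_A -> active={job_D:*/2}
Op 5: register job_A */11 -> active={job_A:*/11, job_D:*/2}
  job_A: interval 11, next fire after T=154 is 165
  job_D: interval 2, next fire after T=154 is 156
Earliest fire time = 156 (job job_D)

Answer: 156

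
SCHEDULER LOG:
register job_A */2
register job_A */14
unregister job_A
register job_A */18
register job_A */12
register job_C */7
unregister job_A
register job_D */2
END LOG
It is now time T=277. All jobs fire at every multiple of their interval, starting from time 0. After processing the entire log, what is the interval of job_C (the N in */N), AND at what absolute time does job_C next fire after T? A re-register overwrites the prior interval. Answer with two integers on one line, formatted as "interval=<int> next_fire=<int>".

Op 1: register job_A */2 -> active={job_A:*/2}
Op 2: register job_A */14 -> active={job_A:*/14}
Op 3: unregister job_A -> active={}
Op 4: register job_A */18 -> active={job_A:*/18}
Op 5: register job_A */12 -> active={job_A:*/12}
Op 6: register job_C */7 -> active={job_A:*/12, job_C:*/7}
Op 7: unregister job_A -> active={job_C:*/7}
Op 8: register job_D */2 -> active={job_C:*/7, job_D:*/2}
Final interval of job_C = 7
Next fire of job_C after T=277: (277//7+1)*7 = 280

Answer: interval=7 next_fire=280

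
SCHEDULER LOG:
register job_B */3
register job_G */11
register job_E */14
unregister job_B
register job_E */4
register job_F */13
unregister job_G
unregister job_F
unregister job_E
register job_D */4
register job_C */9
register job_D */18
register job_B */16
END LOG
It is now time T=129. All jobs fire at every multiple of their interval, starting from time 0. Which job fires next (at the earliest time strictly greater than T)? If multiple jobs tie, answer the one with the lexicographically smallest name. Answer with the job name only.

Answer: job_C

Derivation:
Op 1: register job_B */3 -> active={job_B:*/3}
Op 2: register job_G */11 -> active={job_B:*/3, job_G:*/11}
Op 3: register job_E */14 -> active={job_B:*/3, job_E:*/14, job_G:*/11}
Op 4: unregister job_B -> active={job_E:*/14, job_G:*/11}
Op 5: register job_E */4 -> active={job_E:*/4, job_G:*/11}
Op 6: register job_F */13 -> active={job_E:*/4, job_F:*/13, job_G:*/11}
Op 7: unregister job_G -> active={job_E:*/4, job_F:*/13}
Op 8: unregister job_F -> active={job_E:*/4}
Op 9: unregister job_E -> active={}
Op 10: register job_D */4 -> active={job_D:*/4}
Op 11: register job_C */9 -> active={job_C:*/9, job_D:*/4}
Op 12: register job_D */18 -> active={job_C:*/9, job_D:*/18}
Op 13: register job_B */16 -> active={job_B:*/16, job_C:*/9, job_D:*/18}
  job_B: interval 16, next fire after T=129 is 144
  job_C: interval 9, next fire after T=129 is 135
  job_D: interval 18, next fire after T=129 is 144
Earliest = 135, winner (lex tiebreak) = job_C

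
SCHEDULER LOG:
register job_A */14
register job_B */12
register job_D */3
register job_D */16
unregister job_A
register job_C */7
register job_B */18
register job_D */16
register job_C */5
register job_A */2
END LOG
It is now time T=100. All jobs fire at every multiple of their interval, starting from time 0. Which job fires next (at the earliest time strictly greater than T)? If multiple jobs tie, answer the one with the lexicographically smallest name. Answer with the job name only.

Answer: job_A

Derivation:
Op 1: register job_A */14 -> active={job_A:*/14}
Op 2: register job_B */12 -> active={job_A:*/14, job_B:*/12}
Op 3: register job_D */3 -> active={job_A:*/14, job_B:*/12, job_D:*/3}
Op 4: register job_D */16 -> active={job_A:*/14, job_B:*/12, job_D:*/16}
Op 5: unregister job_A -> active={job_B:*/12, job_D:*/16}
Op 6: register job_C */7 -> active={job_B:*/12, job_C:*/7, job_D:*/16}
Op 7: register job_B */18 -> active={job_B:*/18, job_C:*/7, job_D:*/16}
Op 8: register job_D */16 -> active={job_B:*/18, job_C:*/7, job_D:*/16}
Op 9: register job_C */5 -> active={job_B:*/18, job_C:*/5, job_D:*/16}
Op 10: register job_A */2 -> active={job_A:*/2, job_B:*/18, job_C:*/5, job_D:*/16}
  job_A: interval 2, next fire after T=100 is 102
  job_B: interval 18, next fire after T=100 is 108
  job_C: interval 5, next fire after T=100 is 105
  job_D: interval 16, next fire after T=100 is 112
Earliest = 102, winner (lex tiebreak) = job_A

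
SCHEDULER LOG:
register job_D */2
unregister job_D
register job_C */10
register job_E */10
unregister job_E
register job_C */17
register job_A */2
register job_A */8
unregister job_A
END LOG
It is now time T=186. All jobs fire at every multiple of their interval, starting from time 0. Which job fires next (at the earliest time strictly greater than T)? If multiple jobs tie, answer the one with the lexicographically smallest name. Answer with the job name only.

Op 1: register job_D */2 -> active={job_D:*/2}
Op 2: unregister job_D -> active={}
Op 3: register job_C */10 -> active={job_C:*/10}
Op 4: register job_E */10 -> active={job_C:*/10, job_E:*/10}
Op 5: unregister job_E -> active={job_C:*/10}
Op 6: register job_C */17 -> active={job_C:*/17}
Op 7: register job_A */2 -> active={job_A:*/2, job_C:*/17}
Op 8: register job_A */8 -> active={job_A:*/8, job_C:*/17}
Op 9: unregister job_A -> active={job_C:*/17}
  job_C: interval 17, next fire after T=186 is 187
Earliest = 187, winner (lex tiebreak) = job_C

Answer: job_C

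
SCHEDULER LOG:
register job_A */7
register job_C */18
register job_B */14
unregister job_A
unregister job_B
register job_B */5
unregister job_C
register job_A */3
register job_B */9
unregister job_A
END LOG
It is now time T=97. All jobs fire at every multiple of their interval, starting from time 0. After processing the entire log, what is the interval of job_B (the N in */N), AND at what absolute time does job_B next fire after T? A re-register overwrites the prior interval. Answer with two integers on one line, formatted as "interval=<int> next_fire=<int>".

Op 1: register job_A */7 -> active={job_A:*/7}
Op 2: register job_C */18 -> active={job_A:*/7, job_C:*/18}
Op 3: register job_B */14 -> active={job_A:*/7, job_B:*/14, job_C:*/18}
Op 4: unregister job_A -> active={job_B:*/14, job_C:*/18}
Op 5: unregister job_B -> active={job_C:*/18}
Op 6: register job_B */5 -> active={job_B:*/5, job_C:*/18}
Op 7: unregister job_C -> active={job_B:*/5}
Op 8: register job_A */3 -> active={job_A:*/3, job_B:*/5}
Op 9: register job_B */9 -> active={job_A:*/3, job_B:*/9}
Op 10: unregister job_A -> active={job_B:*/9}
Final interval of job_B = 9
Next fire of job_B after T=97: (97//9+1)*9 = 99

Answer: interval=9 next_fire=99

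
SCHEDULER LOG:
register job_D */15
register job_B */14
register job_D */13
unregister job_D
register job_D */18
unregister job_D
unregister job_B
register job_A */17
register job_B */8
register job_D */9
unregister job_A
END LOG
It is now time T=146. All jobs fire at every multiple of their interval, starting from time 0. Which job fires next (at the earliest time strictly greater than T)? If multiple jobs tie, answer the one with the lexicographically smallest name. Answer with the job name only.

Answer: job_B

Derivation:
Op 1: register job_D */15 -> active={job_D:*/15}
Op 2: register job_B */14 -> active={job_B:*/14, job_D:*/15}
Op 3: register job_D */13 -> active={job_B:*/14, job_D:*/13}
Op 4: unregister job_D -> active={job_B:*/14}
Op 5: register job_D */18 -> active={job_B:*/14, job_D:*/18}
Op 6: unregister job_D -> active={job_B:*/14}
Op 7: unregister job_B -> active={}
Op 8: register job_A */17 -> active={job_A:*/17}
Op 9: register job_B */8 -> active={job_A:*/17, job_B:*/8}
Op 10: register job_D */9 -> active={job_A:*/17, job_B:*/8, job_D:*/9}
Op 11: unregister job_A -> active={job_B:*/8, job_D:*/9}
  job_B: interval 8, next fire after T=146 is 152
  job_D: interval 9, next fire after T=146 is 153
Earliest = 152, winner (lex tiebreak) = job_B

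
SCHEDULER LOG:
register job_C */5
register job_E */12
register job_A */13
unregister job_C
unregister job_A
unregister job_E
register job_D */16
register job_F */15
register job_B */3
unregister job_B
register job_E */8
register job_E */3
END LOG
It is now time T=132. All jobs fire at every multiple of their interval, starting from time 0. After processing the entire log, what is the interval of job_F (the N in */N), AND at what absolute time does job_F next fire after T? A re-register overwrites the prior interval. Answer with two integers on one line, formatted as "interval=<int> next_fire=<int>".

Answer: interval=15 next_fire=135

Derivation:
Op 1: register job_C */5 -> active={job_C:*/5}
Op 2: register job_E */12 -> active={job_C:*/5, job_E:*/12}
Op 3: register job_A */13 -> active={job_A:*/13, job_C:*/5, job_E:*/12}
Op 4: unregister job_C -> active={job_A:*/13, job_E:*/12}
Op 5: unregister job_A -> active={job_E:*/12}
Op 6: unregister job_E -> active={}
Op 7: register job_D */16 -> active={job_D:*/16}
Op 8: register job_F */15 -> active={job_D:*/16, job_F:*/15}
Op 9: register job_B */3 -> active={job_B:*/3, job_D:*/16, job_F:*/15}
Op 10: unregister job_B -> active={job_D:*/16, job_F:*/15}
Op 11: register job_E */8 -> active={job_D:*/16, job_E:*/8, job_F:*/15}
Op 12: register job_E */3 -> active={job_D:*/16, job_E:*/3, job_F:*/15}
Final interval of job_F = 15
Next fire of job_F after T=132: (132//15+1)*15 = 135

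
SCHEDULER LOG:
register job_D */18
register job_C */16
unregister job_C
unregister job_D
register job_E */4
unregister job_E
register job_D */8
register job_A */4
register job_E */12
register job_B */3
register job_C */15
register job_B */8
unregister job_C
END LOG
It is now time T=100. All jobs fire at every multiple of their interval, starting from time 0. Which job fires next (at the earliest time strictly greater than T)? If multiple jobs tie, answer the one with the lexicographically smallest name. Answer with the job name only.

Op 1: register job_D */18 -> active={job_D:*/18}
Op 2: register job_C */16 -> active={job_C:*/16, job_D:*/18}
Op 3: unregister job_C -> active={job_D:*/18}
Op 4: unregister job_D -> active={}
Op 5: register job_E */4 -> active={job_E:*/4}
Op 6: unregister job_E -> active={}
Op 7: register job_D */8 -> active={job_D:*/8}
Op 8: register job_A */4 -> active={job_A:*/4, job_D:*/8}
Op 9: register job_E */12 -> active={job_A:*/4, job_D:*/8, job_E:*/12}
Op 10: register job_B */3 -> active={job_A:*/4, job_B:*/3, job_D:*/8, job_E:*/12}
Op 11: register job_C */15 -> active={job_A:*/4, job_B:*/3, job_C:*/15, job_D:*/8, job_E:*/12}
Op 12: register job_B */8 -> active={job_A:*/4, job_B:*/8, job_C:*/15, job_D:*/8, job_E:*/12}
Op 13: unregister job_C -> active={job_A:*/4, job_B:*/8, job_D:*/8, job_E:*/12}
  job_A: interval 4, next fire after T=100 is 104
  job_B: interval 8, next fire after T=100 is 104
  job_D: interval 8, next fire after T=100 is 104
  job_E: interval 12, next fire after T=100 is 108
Earliest = 104, winner (lex tiebreak) = job_A

Answer: job_A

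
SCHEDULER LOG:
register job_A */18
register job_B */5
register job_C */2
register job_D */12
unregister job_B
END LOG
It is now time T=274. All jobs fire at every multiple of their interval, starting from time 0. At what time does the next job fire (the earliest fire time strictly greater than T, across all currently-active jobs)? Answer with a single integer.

Op 1: register job_A */18 -> active={job_A:*/18}
Op 2: register job_B */5 -> active={job_A:*/18, job_B:*/5}
Op 3: register job_C */2 -> active={job_A:*/18, job_B:*/5, job_C:*/2}
Op 4: register job_D */12 -> active={job_A:*/18, job_B:*/5, job_C:*/2, job_D:*/12}
Op 5: unregister job_B -> active={job_A:*/18, job_C:*/2, job_D:*/12}
  job_A: interval 18, next fire after T=274 is 288
  job_C: interval 2, next fire after T=274 is 276
  job_D: interval 12, next fire after T=274 is 276
Earliest fire time = 276 (job job_C)

Answer: 276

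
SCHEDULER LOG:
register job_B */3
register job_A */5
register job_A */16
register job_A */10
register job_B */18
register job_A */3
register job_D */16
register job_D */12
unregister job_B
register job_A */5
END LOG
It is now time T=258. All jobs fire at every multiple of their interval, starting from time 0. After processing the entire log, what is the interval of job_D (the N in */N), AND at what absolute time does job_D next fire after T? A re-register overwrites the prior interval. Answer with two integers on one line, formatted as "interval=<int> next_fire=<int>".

Answer: interval=12 next_fire=264

Derivation:
Op 1: register job_B */3 -> active={job_B:*/3}
Op 2: register job_A */5 -> active={job_A:*/5, job_B:*/3}
Op 3: register job_A */16 -> active={job_A:*/16, job_B:*/3}
Op 4: register job_A */10 -> active={job_A:*/10, job_B:*/3}
Op 5: register job_B */18 -> active={job_A:*/10, job_B:*/18}
Op 6: register job_A */3 -> active={job_A:*/3, job_B:*/18}
Op 7: register job_D */16 -> active={job_A:*/3, job_B:*/18, job_D:*/16}
Op 8: register job_D */12 -> active={job_A:*/3, job_B:*/18, job_D:*/12}
Op 9: unregister job_B -> active={job_A:*/3, job_D:*/12}
Op 10: register job_A */5 -> active={job_A:*/5, job_D:*/12}
Final interval of job_D = 12
Next fire of job_D after T=258: (258//12+1)*12 = 264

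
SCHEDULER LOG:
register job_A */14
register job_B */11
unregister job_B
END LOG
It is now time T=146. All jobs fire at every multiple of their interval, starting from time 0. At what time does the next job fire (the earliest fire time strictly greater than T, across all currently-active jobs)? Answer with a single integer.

Answer: 154

Derivation:
Op 1: register job_A */14 -> active={job_A:*/14}
Op 2: register job_B */11 -> active={job_A:*/14, job_B:*/11}
Op 3: unregister job_B -> active={job_A:*/14}
  job_A: interval 14, next fire after T=146 is 154
Earliest fire time = 154 (job job_A)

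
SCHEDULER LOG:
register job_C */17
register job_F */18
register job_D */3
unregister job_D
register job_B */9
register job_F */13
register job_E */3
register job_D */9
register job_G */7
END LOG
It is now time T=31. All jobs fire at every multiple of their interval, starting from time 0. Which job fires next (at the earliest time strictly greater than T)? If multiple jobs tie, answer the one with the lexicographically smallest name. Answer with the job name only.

Op 1: register job_C */17 -> active={job_C:*/17}
Op 2: register job_F */18 -> active={job_C:*/17, job_F:*/18}
Op 3: register job_D */3 -> active={job_C:*/17, job_D:*/3, job_F:*/18}
Op 4: unregister job_D -> active={job_C:*/17, job_F:*/18}
Op 5: register job_B */9 -> active={job_B:*/9, job_C:*/17, job_F:*/18}
Op 6: register job_F */13 -> active={job_B:*/9, job_C:*/17, job_F:*/13}
Op 7: register job_E */3 -> active={job_B:*/9, job_C:*/17, job_E:*/3, job_F:*/13}
Op 8: register job_D */9 -> active={job_B:*/9, job_C:*/17, job_D:*/9, job_E:*/3, job_F:*/13}
Op 9: register job_G */7 -> active={job_B:*/9, job_C:*/17, job_D:*/9, job_E:*/3, job_F:*/13, job_G:*/7}
  job_B: interval 9, next fire after T=31 is 36
  job_C: interval 17, next fire after T=31 is 34
  job_D: interval 9, next fire after T=31 is 36
  job_E: interval 3, next fire after T=31 is 33
  job_F: interval 13, next fire after T=31 is 39
  job_G: interval 7, next fire after T=31 is 35
Earliest = 33, winner (lex tiebreak) = job_E

Answer: job_E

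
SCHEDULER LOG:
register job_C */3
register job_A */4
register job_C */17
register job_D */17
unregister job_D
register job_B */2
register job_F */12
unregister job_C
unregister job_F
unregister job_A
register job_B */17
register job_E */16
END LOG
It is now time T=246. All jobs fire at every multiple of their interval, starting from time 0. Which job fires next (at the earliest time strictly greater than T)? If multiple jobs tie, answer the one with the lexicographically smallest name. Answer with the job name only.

Answer: job_B

Derivation:
Op 1: register job_C */3 -> active={job_C:*/3}
Op 2: register job_A */4 -> active={job_A:*/4, job_C:*/3}
Op 3: register job_C */17 -> active={job_A:*/4, job_C:*/17}
Op 4: register job_D */17 -> active={job_A:*/4, job_C:*/17, job_D:*/17}
Op 5: unregister job_D -> active={job_A:*/4, job_C:*/17}
Op 6: register job_B */2 -> active={job_A:*/4, job_B:*/2, job_C:*/17}
Op 7: register job_F */12 -> active={job_A:*/4, job_B:*/2, job_C:*/17, job_F:*/12}
Op 8: unregister job_C -> active={job_A:*/4, job_B:*/2, job_F:*/12}
Op 9: unregister job_F -> active={job_A:*/4, job_B:*/2}
Op 10: unregister job_A -> active={job_B:*/2}
Op 11: register job_B */17 -> active={job_B:*/17}
Op 12: register job_E */16 -> active={job_B:*/17, job_E:*/16}
  job_B: interval 17, next fire after T=246 is 255
  job_E: interval 16, next fire after T=246 is 256
Earliest = 255, winner (lex tiebreak) = job_B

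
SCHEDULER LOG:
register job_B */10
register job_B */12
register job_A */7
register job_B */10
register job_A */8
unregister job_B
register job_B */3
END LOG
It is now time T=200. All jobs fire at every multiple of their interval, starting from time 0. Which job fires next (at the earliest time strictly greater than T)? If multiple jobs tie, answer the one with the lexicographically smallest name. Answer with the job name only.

Op 1: register job_B */10 -> active={job_B:*/10}
Op 2: register job_B */12 -> active={job_B:*/12}
Op 3: register job_A */7 -> active={job_A:*/7, job_B:*/12}
Op 4: register job_B */10 -> active={job_A:*/7, job_B:*/10}
Op 5: register job_A */8 -> active={job_A:*/8, job_B:*/10}
Op 6: unregister job_B -> active={job_A:*/8}
Op 7: register job_B */3 -> active={job_A:*/8, job_B:*/3}
  job_A: interval 8, next fire after T=200 is 208
  job_B: interval 3, next fire after T=200 is 201
Earliest = 201, winner (lex tiebreak) = job_B

Answer: job_B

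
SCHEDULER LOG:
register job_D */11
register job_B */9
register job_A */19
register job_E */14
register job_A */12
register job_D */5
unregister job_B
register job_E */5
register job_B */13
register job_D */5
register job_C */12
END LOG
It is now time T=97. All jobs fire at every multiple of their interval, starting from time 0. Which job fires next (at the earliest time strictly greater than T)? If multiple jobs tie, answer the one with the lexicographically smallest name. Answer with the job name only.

Answer: job_D

Derivation:
Op 1: register job_D */11 -> active={job_D:*/11}
Op 2: register job_B */9 -> active={job_B:*/9, job_D:*/11}
Op 3: register job_A */19 -> active={job_A:*/19, job_B:*/9, job_D:*/11}
Op 4: register job_E */14 -> active={job_A:*/19, job_B:*/9, job_D:*/11, job_E:*/14}
Op 5: register job_A */12 -> active={job_A:*/12, job_B:*/9, job_D:*/11, job_E:*/14}
Op 6: register job_D */5 -> active={job_A:*/12, job_B:*/9, job_D:*/5, job_E:*/14}
Op 7: unregister job_B -> active={job_A:*/12, job_D:*/5, job_E:*/14}
Op 8: register job_E */5 -> active={job_A:*/12, job_D:*/5, job_E:*/5}
Op 9: register job_B */13 -> active={job_A:*/12, job_B:*/13, job_D:*/5, job_E:*/5}
Op 10: register job_D */5 -> active={job_A:*/12, job_B:*/13, job_D:*/5, job_E:*/5}
Op 11: register job_C */12 -> active={job_A:*/12, job_B:*/13, job_C:*/12, job_D:*/5, job_E:*/5}
  job_A: interval 12, next fire after T=97 is 108
  job_B: interval 13, next fire after T=97 is 104
  job_C: interval 12, next fire after T=97 is 108
  job_D: interval 5, next fire after T=97 is 100
  job_E: interval 5, next fire after T=97 is 100
Earliest = 100, winner (lex tiebreak) = job_D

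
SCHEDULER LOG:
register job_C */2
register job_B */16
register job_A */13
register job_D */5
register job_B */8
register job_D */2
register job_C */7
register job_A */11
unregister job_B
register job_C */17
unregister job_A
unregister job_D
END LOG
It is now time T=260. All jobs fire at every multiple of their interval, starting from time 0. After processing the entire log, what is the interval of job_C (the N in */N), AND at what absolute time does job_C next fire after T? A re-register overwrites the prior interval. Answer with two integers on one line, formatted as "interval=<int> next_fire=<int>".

Op 1: register job_C */2 -> active={job_C:*/2}
Op 2: register job_B */16 -> active={job_B:*/16, job_C:*/2}
Op 3: register job_A */13 -> active={job_A:*/13, job_B:*/16, job_C:*/2}
Op 4: register job_D */5 -> active={job_A:*/13, job_B:*/16, job_C:*/2, job_D:*/5}
Op 5: register job_B */8 -> active={job_A:*/13, job_B:*/8, job_C:*/2, job_D:*/5}
Op 6: register job_D */2 -> active={job_A:*/13, job_B:*/8, job_C:*/2, job_D:*/2}
Op 7: register job_C */7 -> active={job_A:*/13, job_B:*/8, job_C:*/7, job_D:*/2}
Op 8: register job_A */11 -> active={job_A:*/11, job_B:*/8, job_C:*/7, job_D:*/2}
Op 9: unregister job_B -> active={job_A:*/11, job_C:*/7, job_D:*/2}
Op 10: register job_C */17 -> active={job_A:*/11, job_C:*/17, job_D:*/2}
Op 11: unregister job_A -> active={job_C:*/17, job_D:*/2}
Op 12: unregister job_D -> active={job_C:*/17}
Final interval of job_C = 17
Next fire of job_C after T=260: (260//17+1)*17 = 272

Answer: interval=17 next_fire=272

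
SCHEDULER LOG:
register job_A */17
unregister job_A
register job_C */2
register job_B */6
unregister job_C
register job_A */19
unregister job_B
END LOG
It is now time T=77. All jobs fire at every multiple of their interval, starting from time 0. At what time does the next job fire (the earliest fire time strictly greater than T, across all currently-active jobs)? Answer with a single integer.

Op 1: register job_A */17 -> active={job_A:*/17}
Op 2: unregister job_A -> active={}
Op 3: register job_C */2 -> active={job_C:*/2}
Op 4: register job_B */6 -> active={job_B:*/6, job_C:*/2}
Op 5: unregister job_C -> active={job_B:*/6}
Op 6: register job_A */19 -> active={job_A:*/19, job_B:*/6}
Op 7: unregister job_B -> active={job_A:*/19}
  job_A: interval 19, next fire after T=77 is 95
Earliest fire time = 95 (job job_A)

Answer: 95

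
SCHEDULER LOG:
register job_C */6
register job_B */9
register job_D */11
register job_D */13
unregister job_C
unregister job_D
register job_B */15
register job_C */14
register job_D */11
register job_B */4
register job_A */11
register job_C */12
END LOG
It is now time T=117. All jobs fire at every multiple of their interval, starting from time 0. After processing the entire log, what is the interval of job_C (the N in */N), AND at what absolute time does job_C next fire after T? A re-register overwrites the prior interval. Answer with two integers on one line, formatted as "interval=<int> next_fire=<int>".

Op 1: register job_C */6 -> active={job_C:*/6}
Op 2: register job_B */9 -> active={job_B:*/9, job_C:*/6}
Op 3: register job_D */11 -> active={job_B:*/9, job_C:*/6, job_D:*/11}
Op 4: register job_D */13 -> active={job_B:*/9, job_C:*/6, job_D:*/13}
Op 5: unregister job_C -> active={job_B:*/9, job_D:*/13}
Op 6: unregister job_D -> active={job_B:*/9}
Op 7: register job_B */15 -> active={job_B:*/15}
Op 8: register job_C */14 -> active={job_B:*/15, job_C:*/14}
Op 9: register job_D */11 -> active={job_B:*/15, job_C:*/14, job_D:*/11}
Op 10: register job_B */4 -> active={job_B:*/4, job_C:*/14, job_D:*/11}
Op 11: register job_A */11 -> active={job_A:*/11, job_B:*/4, job_C:*/14, job_D:*/11}
Op 12: register job_C */12 -> active={job_A:*/11, job_B:*/4, job_C:*/12, job_D:*/11}
Final interval of job_C = 12
Next fire of job_C after T=117: (117//12+1)*12 = 120

Answer: interval=12 next_fire=120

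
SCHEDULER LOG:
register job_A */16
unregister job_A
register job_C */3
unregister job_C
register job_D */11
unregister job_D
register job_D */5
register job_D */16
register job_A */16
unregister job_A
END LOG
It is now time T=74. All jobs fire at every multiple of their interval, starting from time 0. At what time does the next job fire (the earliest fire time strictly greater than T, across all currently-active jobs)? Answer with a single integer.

Answer: 80

Derivation:
Op 1: register job_A */16 -> active={job_A:*/16}
Op 2: unregister job_A -> active={}
Op 3: register job_C */3 -> active={job_C:*/3}
Op 4: unregister job_C -> active={}
Op 5: register job_D */11 -> active={job_D:*/11}
Op 6: unregister job_D -> active={}
Op 7: register job_D */5 -> active={job_D:*/5}
Op 8: register job_D */16 -> active={job_D:*/16}
Op 9: register job_A */16 -> active={job_A:*/16, job_D:*/16}
Op 10: unregister job_A -> active={job_D:*/16}
  job_D: interval 16, next fire after T=74 is 80
Earliest fire time = 80 (job job_D)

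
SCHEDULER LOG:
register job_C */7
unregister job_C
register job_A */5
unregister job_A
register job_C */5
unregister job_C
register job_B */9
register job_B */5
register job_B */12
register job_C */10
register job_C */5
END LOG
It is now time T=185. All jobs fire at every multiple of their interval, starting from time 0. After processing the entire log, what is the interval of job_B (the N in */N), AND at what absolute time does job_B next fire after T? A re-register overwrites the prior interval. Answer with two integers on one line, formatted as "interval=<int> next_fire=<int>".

Op 1: register job_C */7 -> active={job_C:*/7}
Op 2: unregister job_C -> active={}
Op 3: register job_A */5 -> active={job_A:*/5}
Op 4: unregister job_A -> active={}
Op 5: register job_C */5 -> active={job_C:*/5}
Op 6: unregister job_C -> active={}
Op 7: register job_B */9 -> active={job_B:*/9}
Op 8: register job_B */5 -> active={job_B:*/5}
Op 9: register job_B */12 -> active={job_B:*/12}
Op 10: register job_C */10 -> active={job_B:*/12, job_C:*/10}
Op 11: register job_C */5 -> active={job_B:*/12, job_C:*/5}
Final interval of job_B = 12
Next fire of job_B after T=185: (185//12+1)*12 = 192

Answer: interval=12 next_fire=192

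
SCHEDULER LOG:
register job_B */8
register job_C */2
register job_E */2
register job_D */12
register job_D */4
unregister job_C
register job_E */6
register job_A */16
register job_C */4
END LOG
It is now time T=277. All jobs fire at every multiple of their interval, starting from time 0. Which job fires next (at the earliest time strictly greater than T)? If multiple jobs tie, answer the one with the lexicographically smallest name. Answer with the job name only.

Answer: job_B

Derivation:
Op 1: register job_B */8 -> active={job_B:*/8}
Op 2: register job_C */2 -> active={job_B:*/8, job_C:*/2}
Op 3: register job_E */2 -> active={job_B:*/8, job_C:*/2, job_E:*/2}
Op 4: register job_D */12 -> active={job_B:*/8, job_C:*/2, job_D:*/12, job_E:*/2}
Op 5: register job_D */4 -> active={job_B:*/8, job_C:*/2, job_D:*/4, job_E:*/2}
Op 6: unregister job_C -> active={job_B:*/8, job_D:*/4, job_E:*/2}
Op 7: register job_E */6 -> active={job_B:*/8, job_D:*/4, job_E:*/6}
Op 8: register job_A */16 -> active={job_A:*/16, job_B:*/8, job_D:*/4, job_E:*/6}
Op 9: register job_C */4 -> active={job_A:*/16, job_B:*/8, job_C:*/4, job_D:*/4, job_E:*/6}
  job_A: interval 16, next fire after T=277 is 288
  job_B: interval 8, next fire after T=277 is 280
  job_C: interval 4, next fire after T=277 is 280
  job_D: interval 4, next fire after T=277 is 280
  job_E: interval 6, next fire after T=277 is 282
Earliest = 280, winner (lex tiebreak) = job_B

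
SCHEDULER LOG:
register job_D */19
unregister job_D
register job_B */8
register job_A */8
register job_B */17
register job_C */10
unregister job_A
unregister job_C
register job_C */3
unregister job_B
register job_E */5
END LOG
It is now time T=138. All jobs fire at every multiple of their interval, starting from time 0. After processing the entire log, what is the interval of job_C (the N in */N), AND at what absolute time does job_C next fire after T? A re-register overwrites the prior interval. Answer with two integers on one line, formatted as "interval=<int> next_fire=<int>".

Op 1: register job_D */19 -> active={job_D:*/19}
Op 2: unregister job_D -> active={}
Op 3: register job_B */8 -> active={job_B:*/8}
Op 4: register job_A */8 -> active={job_A:*/8, job_B:*/8}
Op 5: register job_B */17 -> active={job_A:*/8, job_B:*/17}
Op 6: register job_C */10 -> active={job_A:*/8, job_B:*/17, job_C:*/10}
Op 7: unregister job_A -> active={job_B:*/17, job_C:*/10}
Op 8: unregister job_C -> active={job_B:*/17}
Op 9: register job_C */3 -> active={job_B:*/17, job_C:*/3}
Op 10: unregister job_B -> active={job_C:*/3}
Op 11: register job_E */5 -> active={job_C:*/3, job_E:*/5}
Final interval of job_C = 3
Next fire of job_C after T=138: (138//3+1)*3 = 141

Answer: interval=3 next_fire=141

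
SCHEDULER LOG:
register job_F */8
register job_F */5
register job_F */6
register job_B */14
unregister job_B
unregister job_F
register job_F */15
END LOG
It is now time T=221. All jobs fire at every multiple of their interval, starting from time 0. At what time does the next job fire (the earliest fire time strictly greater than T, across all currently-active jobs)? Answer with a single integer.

Answer: 225

Derivation:
Op 1: register job_F */8 -> active={job_F:*/8}
Op 2: register job_F */5 -> active={job_F:*/5}
Op 3: register job_F */6 -> active={job_F:*/6}
Op 4: register job_B */14 -> active={job_B:*/14, job_F:*/6}
Op 5: unregister job_B -> active={job_F:*/6}
Op 6: unregister job_F -> active={}
Op 7: register job_F */15 -> active={job_F:*/15}
  job_F: interval 15, next fire after T=221 is 225
Earliest fire time = 225 (job job_F)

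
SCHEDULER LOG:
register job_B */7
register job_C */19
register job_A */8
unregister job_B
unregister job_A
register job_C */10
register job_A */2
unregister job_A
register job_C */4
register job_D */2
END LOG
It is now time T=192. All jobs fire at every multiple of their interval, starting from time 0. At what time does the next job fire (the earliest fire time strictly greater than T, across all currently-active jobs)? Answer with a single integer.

Answer: 194

Derivation:
Op 1: register job_B */7 -> active={job_B:*/7}
Op 2: register job_C */19 -> active={job_B:*/7, job_C:*/19}
Op 3: register job_A */8 -> active={job_A:*/8, job_B:*/7, job_C:*/19}
Op 4: unregister job_B -> active={job_A:*/8, job_C:*/19}
Op 5: unregister job_A -> active={job_C:*/19}
Op 6: register job_C */10 -> active={job_C:*/10}
Op 7: register job_A */2 -> active={job_A:*/2, job_C:*/10}
Op 8: unregister job_A -> active={job_C:*/10}
Op 9: register job_C */4 -> active={job_C:*/4}
Op 10: register job_D */2 -> active={job_C:*/4, job_D:*/2}
  job_C: interval 4, next fire after T=192 is 196
  job_D: interval 2, next fire after T=192 is 194
Earliest fire time = 194 (job job_D)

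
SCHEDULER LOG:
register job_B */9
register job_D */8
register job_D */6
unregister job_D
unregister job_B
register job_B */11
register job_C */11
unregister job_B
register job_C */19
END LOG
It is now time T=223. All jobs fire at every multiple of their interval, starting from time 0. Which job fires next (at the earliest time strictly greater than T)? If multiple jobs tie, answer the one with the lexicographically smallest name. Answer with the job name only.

Answer: job_C

Derivation:
Op 1: register job_B */9 -> active={job_B:*/9}
Op 2: register job_D */8 -> active={job_B:*/9, job_D:*/8}
Op 3: register job_D */6 -> active={job_B:*/9, job_D:*/6}
Op 4: unregister job_D -> active={job_B:*/9}
Op 5: unregister job_B -> active={}
Op 6: register job_B */11 -> active={job_B:*/11}
Op 7: register job_C */11 -> active={job_B:*/11, job_C:*/11}
Op 8: unregister job_B -> active={job_C:*/11}
Op 9: register job_C */19 -> active={job_C:*/19}
  job_C: interval 19, next fire after T=223 is 228
Earliest = 228, winner (lex tiebreak) = job_C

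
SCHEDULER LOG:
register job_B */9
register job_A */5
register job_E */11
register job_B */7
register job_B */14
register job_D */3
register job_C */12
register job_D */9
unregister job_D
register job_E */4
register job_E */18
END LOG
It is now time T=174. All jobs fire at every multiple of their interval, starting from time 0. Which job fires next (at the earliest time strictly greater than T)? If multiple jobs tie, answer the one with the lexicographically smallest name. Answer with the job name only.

Answer: job_A

Derivation:
Op 1: register job_B */9 -> active={job_B:*/9}
Op 2: register job_A */5 -> active={job_A:*/5, job_B:*/9}
Op 3: register job_E */11 -> active={job_A:*/5, job_B:*/9, job_E:*/11}
Op 4: register job_B */7 -> active={job_A:*/5, job_B:*/7, job_E:*/11}
Op 5: register job_B */14 -> active={job_A:*/5, job_B:*/14, job_E:*/11}
Op 6: register job_D */3 -> active={job_A:*/5, job_B:*/14, job_D:*/3, job_E:*/11}
Op 7: register job_C */12 -> active={job_A:*/5, job_B:*/14, job_C:*/12, job_D:*/3, job_E:*/11}
Op 8: register job_D */9 -> active={job_A:*/5, job_B:*/14, job_C:*/12, job_D:*/9, job_E:*/11}
Op 9: unregister job_D -> active={job_A:*/5, job_B:*/14, job_C:*/12, job_E:*/11}
Op 10: register job_E */4 -> active={job_A:*/5, job_B:*/14, job_C:*/12, job_E:*/4}
Op 11: register job_E */18 -> active={job_A:*/5, job_B:*/14, job_C:*/12, job_E:*/18}
  job_A: interval 5, next fire after T=174 is 175
  job_B: interval 14, next fire after T=174 is 182
  job_C: interval 12, next fire after T=174 is 180
  job_E: interval 18, next fire after T=174 is 180
Earliest = 175, winner (lex tiebreak) = job_A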